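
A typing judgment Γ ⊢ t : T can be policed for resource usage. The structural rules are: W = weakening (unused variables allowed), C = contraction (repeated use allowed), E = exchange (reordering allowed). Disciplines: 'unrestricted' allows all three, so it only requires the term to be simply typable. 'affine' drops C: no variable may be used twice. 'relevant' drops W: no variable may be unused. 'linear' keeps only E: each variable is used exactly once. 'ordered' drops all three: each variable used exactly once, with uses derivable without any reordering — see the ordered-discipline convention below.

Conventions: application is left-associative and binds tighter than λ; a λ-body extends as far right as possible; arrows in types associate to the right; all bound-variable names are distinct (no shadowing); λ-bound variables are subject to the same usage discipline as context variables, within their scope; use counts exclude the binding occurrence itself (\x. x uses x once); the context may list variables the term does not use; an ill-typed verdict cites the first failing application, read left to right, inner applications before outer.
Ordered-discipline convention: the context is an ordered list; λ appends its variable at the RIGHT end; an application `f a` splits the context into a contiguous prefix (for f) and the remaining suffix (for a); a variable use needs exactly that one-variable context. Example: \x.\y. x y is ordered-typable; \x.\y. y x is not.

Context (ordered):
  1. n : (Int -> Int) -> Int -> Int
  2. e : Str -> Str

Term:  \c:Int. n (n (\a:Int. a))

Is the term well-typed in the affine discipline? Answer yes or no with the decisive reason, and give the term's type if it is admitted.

no — needs contraction — n ×2
counts: n ×2; e ×0; c (λ-bound) ×0; a (λ-bound) ×1
use order (left to right): n, n, a
typing: the term checks, with type Int -> Int -> Int
per-discipline verdicts: ordered ✗ | linear ✗ | affine ✗ | relevant ✗ | unrestricted ✓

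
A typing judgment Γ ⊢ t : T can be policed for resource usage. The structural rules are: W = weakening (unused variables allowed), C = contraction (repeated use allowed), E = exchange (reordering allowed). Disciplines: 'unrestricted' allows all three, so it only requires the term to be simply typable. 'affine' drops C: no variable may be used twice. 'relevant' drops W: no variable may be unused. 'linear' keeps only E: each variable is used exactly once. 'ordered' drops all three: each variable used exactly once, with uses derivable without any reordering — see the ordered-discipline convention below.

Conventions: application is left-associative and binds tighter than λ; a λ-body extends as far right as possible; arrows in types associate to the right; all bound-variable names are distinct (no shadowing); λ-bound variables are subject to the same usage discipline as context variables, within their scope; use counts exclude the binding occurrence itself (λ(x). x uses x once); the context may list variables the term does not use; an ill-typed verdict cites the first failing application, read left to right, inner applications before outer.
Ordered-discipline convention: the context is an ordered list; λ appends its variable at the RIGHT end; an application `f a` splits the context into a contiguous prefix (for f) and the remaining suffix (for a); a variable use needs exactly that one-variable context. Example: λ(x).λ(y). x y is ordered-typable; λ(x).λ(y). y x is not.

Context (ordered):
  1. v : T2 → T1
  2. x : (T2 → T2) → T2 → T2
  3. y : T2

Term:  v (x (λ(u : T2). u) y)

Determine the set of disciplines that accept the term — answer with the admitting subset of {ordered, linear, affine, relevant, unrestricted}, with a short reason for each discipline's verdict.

accepted by: ordered, linear, affine, relevant, unrestricted
variable uses: v: 1×, x: 1×, y: 1×, u [bound]: 1×
left-to-right use order: v, x, u, y
typing: ✓ — T1
ordered ✓ (one use each (v, x, y, u); ordered split holds)
linear ✓ (exactly-once usage across v, x, y, u)
affine ✓ (none of v, x, y, u used more than once)
relevant ✓ (at least one use each (v, x, y, u))
unrestricted ✓ (simply typable at T1; W, C, E all held)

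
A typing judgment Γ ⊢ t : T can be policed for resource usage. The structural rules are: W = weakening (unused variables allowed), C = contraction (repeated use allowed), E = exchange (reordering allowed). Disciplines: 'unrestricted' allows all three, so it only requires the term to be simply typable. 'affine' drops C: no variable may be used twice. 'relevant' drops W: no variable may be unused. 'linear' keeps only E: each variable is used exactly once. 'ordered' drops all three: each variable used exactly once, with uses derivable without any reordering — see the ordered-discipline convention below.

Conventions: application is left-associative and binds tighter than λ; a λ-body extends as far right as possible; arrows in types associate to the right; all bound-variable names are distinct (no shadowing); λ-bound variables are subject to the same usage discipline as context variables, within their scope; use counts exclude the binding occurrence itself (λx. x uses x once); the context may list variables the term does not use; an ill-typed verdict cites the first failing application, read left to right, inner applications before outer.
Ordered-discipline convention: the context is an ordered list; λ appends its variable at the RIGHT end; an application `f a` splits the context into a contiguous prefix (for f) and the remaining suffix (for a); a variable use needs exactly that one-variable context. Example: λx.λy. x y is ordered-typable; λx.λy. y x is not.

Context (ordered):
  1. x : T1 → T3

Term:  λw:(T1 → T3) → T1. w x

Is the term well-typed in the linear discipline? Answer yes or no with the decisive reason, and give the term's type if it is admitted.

yes — x, w: one use apiece; term : ((T1 → T3) → T1) → T1
counts: x: 1×; w [bound]: 1×
use order (left to right): w, x
typing: well-typed — term : ((T1 → T3) → T1) → T1
per-discipline verdicts: ordered ✗, linear ✓, affine ✓, relevant ✓, unrestricted ✓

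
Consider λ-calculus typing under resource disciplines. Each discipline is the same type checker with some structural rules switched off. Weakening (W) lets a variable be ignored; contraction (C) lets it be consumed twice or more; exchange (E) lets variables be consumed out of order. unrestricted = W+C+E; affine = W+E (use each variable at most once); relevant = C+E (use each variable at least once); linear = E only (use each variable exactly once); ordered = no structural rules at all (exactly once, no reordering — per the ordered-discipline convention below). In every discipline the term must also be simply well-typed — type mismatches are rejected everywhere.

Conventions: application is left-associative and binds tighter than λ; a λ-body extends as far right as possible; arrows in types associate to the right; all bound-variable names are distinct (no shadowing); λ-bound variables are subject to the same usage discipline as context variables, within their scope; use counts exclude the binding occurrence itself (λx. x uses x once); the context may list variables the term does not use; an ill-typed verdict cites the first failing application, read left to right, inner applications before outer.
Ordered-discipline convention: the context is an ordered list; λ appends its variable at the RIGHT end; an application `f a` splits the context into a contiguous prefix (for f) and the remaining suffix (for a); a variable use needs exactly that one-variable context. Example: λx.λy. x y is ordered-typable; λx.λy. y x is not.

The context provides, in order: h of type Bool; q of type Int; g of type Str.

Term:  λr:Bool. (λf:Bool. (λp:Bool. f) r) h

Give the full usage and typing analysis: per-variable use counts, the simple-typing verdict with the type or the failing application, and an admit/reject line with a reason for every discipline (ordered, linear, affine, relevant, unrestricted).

use counts: h ×1; q ×0; g ×0; r (λ-bound) ×1; f (λ-bound) ×1; p (λ-bound) ×0
uses in reading order: f, r, h
typing: the term checks, with type Bool → Bool
ordered ✗ (q, g, p never used (weakening))
linear ✗ (q, g, p never used (weakening))
affine ✓ (h, q, g, r, f, p: no repeats, contraction unneeded)
relevant ✗ (q, g, p never used (weakening))
unrestricted ✓ (type-checks (Bool → Bool) and nothing is barred)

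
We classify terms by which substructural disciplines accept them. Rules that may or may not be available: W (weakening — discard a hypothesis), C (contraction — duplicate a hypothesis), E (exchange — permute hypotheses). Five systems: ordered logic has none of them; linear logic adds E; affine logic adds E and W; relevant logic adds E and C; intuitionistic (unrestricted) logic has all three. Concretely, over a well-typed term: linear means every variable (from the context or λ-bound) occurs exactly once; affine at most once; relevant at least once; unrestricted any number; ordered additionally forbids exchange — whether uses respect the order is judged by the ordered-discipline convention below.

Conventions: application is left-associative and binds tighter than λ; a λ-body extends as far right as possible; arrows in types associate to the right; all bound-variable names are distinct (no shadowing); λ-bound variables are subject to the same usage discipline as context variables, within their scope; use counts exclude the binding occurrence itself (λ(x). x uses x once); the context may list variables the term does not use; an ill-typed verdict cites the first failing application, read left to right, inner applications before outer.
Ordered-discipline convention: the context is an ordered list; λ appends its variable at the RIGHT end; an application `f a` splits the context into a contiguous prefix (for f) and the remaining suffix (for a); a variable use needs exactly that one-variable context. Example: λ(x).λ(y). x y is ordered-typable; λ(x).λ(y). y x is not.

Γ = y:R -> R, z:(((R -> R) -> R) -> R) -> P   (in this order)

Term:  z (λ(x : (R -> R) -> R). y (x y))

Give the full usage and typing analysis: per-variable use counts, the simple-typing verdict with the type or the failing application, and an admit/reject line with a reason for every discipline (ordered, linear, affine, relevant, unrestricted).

variable uses: y ×2; z ×1; x [bound] ×1
left-to-right use order: z, y, x, y
typing: well-typed at P
ordered: ✗ — needs contraction — y ×2
linear: ✗ — needs contraction — y ×2
affine: ✗ — needs contraction — y ×2
relevant: ✓ — every one of y, z, x appears
unrestricted: ✓ — typability at P is all that's needed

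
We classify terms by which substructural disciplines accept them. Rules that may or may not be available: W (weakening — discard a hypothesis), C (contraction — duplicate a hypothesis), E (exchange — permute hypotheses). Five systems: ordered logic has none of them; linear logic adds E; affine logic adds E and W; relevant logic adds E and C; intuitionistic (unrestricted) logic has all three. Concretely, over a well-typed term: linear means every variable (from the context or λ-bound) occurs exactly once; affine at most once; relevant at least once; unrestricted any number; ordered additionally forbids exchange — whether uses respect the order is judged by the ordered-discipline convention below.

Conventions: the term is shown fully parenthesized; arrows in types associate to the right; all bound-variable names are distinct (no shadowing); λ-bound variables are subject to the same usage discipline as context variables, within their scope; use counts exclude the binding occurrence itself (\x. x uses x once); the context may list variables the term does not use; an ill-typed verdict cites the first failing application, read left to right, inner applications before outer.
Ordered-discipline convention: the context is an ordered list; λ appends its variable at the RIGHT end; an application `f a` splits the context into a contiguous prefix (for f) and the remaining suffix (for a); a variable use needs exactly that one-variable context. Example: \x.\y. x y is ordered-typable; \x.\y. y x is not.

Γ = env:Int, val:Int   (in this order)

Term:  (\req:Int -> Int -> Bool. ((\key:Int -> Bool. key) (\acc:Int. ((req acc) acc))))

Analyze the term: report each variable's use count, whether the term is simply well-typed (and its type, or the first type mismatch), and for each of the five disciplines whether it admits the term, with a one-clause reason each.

variable uses: env: 0×, val: 0×, req (λ-bound): 1×, key (λ-bound): 1×, acc (λ-bound): 2×
uses in reading order: key, req, acc, acc
typing: ✓ — (Int -> Int -> Bool) -> Int -> Bool
ordered: ✗, needs contraction — acc ×2; needs weakening: env, val unused
linear: ✗, needs contraction — acc ×2; needs weakening: env, val unused
affine: ✗, needs contraction — acc ×2
relevant: ✗, needs weakening: env, val unused
unrestricted: ✓, typability at (Int -> Int -> Bool) -> Int -> Bool is all that's needed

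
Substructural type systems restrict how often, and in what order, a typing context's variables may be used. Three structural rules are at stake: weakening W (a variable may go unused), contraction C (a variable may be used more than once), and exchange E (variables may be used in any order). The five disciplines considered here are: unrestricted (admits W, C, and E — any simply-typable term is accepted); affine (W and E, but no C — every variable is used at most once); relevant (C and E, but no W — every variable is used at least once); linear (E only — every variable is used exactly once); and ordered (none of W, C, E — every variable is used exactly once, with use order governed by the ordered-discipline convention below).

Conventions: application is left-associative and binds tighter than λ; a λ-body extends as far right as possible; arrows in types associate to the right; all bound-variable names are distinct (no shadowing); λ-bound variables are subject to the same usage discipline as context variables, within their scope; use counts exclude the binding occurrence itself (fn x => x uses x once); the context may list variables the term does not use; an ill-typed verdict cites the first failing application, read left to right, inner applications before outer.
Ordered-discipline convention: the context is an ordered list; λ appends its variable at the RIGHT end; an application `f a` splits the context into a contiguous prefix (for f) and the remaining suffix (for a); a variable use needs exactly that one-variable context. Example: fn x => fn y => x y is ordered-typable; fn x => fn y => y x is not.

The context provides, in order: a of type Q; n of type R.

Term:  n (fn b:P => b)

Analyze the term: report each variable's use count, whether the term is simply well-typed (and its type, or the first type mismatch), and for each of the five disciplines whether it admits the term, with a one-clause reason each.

usage: a: 0×; n: 1×; b (λ-bound): 1×
use order (left to right): n, b
typing: ill-typed: non-arrow in function slot: R
ordered ✗ (not simply typable)
linear ✗ (fails simple typing)
affine ✗ (a type mismatch blocks all five)
relevant ✗ (the type mismatch rejects it)
unrestricted ✗ (not simply typable)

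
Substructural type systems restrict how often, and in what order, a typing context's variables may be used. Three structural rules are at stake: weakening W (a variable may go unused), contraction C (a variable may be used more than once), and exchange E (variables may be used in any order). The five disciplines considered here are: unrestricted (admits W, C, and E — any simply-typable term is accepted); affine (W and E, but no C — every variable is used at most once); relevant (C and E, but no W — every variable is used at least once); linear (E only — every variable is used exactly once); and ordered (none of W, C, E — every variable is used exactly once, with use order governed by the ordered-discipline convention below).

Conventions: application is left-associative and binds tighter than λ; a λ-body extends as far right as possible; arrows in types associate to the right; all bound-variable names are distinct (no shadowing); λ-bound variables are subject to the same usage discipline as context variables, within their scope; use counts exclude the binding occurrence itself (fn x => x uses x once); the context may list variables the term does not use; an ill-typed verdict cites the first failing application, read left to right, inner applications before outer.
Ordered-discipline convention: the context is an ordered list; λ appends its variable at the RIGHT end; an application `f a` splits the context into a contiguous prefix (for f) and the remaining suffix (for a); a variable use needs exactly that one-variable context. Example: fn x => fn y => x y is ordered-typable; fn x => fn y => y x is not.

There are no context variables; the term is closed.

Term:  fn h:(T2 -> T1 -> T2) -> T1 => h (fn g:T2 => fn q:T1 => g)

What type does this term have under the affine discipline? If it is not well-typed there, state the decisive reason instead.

term : ((T2 -> T1 -> T2) -> T1) -> T1
counts: h (λ-bound)=1, g (λ-bound)=1, q (λ-bound)=0
uses in reading order: h, g
typing: well-typed — term : ((T2 -> T1 -> T2) -> T1) -> T1
all disciplines: ordered ✗, linear ✗, affine ✓, relevant ✗, unrestricted ✓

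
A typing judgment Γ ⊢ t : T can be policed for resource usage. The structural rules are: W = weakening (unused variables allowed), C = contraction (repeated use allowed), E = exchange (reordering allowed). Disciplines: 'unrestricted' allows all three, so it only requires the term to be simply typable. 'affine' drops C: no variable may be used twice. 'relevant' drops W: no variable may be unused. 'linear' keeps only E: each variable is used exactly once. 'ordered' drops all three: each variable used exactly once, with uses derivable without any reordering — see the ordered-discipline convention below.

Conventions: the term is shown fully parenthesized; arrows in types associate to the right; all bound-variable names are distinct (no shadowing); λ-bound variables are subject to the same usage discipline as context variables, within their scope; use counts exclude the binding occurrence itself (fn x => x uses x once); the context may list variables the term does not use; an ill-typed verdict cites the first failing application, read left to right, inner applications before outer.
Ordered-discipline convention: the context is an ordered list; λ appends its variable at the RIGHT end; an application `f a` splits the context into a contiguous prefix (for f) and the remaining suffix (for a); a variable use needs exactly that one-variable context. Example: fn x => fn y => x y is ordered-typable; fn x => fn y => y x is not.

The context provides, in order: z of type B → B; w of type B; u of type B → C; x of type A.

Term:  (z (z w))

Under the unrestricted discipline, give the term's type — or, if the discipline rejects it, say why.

term : B
usage: z=2; w=1; u=0; x=0
uses in reading order: z, z, w
typing: the term checks, with type B
summary: ordered ✗ · linear ✗ · affine ✗ · relevant ✗ · unrestricted ✓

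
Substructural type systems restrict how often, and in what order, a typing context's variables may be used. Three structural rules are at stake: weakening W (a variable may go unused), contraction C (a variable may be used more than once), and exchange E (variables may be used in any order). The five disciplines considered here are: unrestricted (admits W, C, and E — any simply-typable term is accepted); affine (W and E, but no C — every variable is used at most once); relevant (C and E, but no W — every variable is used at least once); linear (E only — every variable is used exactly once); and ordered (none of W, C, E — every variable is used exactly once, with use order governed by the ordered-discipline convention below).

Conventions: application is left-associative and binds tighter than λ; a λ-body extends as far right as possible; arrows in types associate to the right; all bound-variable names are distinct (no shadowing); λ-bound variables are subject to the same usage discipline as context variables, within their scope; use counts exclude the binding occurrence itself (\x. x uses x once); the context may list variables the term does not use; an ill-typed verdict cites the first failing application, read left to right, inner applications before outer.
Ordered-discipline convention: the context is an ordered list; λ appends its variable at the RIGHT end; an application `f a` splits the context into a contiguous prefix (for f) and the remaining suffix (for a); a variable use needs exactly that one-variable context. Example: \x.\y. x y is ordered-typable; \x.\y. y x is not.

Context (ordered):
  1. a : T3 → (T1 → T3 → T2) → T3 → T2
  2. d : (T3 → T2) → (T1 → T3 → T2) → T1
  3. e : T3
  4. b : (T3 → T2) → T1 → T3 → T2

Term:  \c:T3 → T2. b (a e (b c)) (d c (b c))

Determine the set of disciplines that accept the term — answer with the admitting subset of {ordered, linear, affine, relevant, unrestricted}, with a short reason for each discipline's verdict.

admitting disciplines: relevant, unrestricted
variable uses: a=1; d=1; e=1; b=3; c [bound]=3
order of uses: b, a, e, b, c, d, c, b, c
typing: well-typed — term : (T3 → T2) → T3 → T2
ordered: ✗, b ×3, c ×3 used more than once (contraction)
linear: ✗, b ×3, c ×3 used more than once (contraction)
affine: ✗, b ×3, c ×3 used more than once (contraction)
relevant: ✓, every one of a, d, e, b, c appears
unrestricted: ✓, typability at (T3 → T2) → T3 → T2 is all that's needed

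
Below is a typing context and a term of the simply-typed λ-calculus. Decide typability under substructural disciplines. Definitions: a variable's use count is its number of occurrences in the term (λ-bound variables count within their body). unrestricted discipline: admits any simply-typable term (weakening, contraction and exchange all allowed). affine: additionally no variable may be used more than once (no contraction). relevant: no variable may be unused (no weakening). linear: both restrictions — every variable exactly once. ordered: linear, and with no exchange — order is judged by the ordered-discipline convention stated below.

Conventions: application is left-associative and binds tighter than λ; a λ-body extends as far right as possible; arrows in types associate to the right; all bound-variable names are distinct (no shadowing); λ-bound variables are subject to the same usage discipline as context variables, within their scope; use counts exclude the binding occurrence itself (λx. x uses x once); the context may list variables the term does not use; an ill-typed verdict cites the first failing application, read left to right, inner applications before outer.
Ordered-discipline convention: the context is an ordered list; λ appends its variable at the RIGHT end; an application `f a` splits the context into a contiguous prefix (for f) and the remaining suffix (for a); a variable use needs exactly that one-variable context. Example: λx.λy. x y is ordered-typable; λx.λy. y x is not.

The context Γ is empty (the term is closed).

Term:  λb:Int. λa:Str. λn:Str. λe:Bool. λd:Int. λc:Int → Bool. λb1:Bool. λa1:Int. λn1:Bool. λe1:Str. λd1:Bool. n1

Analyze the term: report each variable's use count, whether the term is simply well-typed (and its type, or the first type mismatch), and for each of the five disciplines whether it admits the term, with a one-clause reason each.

variable uses: b [bound]: 0×; a [bound]: 0×; n [bound]: 0×; e [bound]: 0×; d [bound]: 0×; c [bound]: 0×; b1 [bound]: 0×; a1 [bound]: 0×; n1 [bound]: 1×; e1 [bound]: 0×; d1 [bound]: 0×
use order (left to right): n1
typing: the term checks, with type Int → Str → Str → Bool → Int → (Int → Bool) → Bool → Int → Bool → Str → Bool → Bool
ordered: ✗ — unused: b, a, n, e, d, c, b1, a1, e1, d1 — weakening required
linear: ✗ — unused: b, a, n, e, d, c, b1, a1, e1, d1 — weakening required
affine: ✓ — at most one use each (b, a, n, e, d, c, b1, a1, n1, e1, d1)
relevant: ✗ — unused: b, a, n, e, d, c, b1, a1, e1, d1 — weakening required
unrestricted: ✓ — typability at Int → Str → Str → Bool → Int → (Int → Bool) → Bool → Int → Bool → Str → Bool → Bool is all that's needed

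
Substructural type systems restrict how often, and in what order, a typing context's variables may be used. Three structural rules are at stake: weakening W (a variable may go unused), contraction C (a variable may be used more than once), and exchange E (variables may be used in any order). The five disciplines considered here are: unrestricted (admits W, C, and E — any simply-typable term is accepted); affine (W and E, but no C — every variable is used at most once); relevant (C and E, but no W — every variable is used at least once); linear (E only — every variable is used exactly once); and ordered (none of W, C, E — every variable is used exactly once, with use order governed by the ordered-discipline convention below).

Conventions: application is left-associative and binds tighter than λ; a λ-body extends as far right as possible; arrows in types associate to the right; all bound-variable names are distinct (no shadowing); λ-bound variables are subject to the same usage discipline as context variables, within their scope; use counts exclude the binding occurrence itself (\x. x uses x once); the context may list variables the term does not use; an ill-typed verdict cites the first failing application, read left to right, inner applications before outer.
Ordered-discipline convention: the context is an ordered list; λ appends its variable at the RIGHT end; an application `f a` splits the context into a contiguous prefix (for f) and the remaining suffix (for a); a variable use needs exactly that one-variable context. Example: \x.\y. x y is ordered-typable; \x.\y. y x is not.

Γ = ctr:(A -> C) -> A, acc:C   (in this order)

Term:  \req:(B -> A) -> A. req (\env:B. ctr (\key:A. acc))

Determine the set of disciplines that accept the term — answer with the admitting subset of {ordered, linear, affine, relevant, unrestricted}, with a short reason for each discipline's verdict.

admitted in: affine, unrestricted
counts: ctr ×1; acc ×1; req (bound) ×1; env (bound) ×0; key (bound) ×0
left-to-right use order: req, ctr, acc
typing: ✓ — ((B -> A) -> A) -> A
ordered ✗ (needs weakening: env, key unused)
linear ✗ (needs weakening: env, key unused)
affine ✓ (no duplicate uses among ctr, acc, req, env, key)
relevant ✗ (needs weakening: env, key unused)
unrestricted ✓ (typability at ((B -> A) -> A) -> A is all that's needed)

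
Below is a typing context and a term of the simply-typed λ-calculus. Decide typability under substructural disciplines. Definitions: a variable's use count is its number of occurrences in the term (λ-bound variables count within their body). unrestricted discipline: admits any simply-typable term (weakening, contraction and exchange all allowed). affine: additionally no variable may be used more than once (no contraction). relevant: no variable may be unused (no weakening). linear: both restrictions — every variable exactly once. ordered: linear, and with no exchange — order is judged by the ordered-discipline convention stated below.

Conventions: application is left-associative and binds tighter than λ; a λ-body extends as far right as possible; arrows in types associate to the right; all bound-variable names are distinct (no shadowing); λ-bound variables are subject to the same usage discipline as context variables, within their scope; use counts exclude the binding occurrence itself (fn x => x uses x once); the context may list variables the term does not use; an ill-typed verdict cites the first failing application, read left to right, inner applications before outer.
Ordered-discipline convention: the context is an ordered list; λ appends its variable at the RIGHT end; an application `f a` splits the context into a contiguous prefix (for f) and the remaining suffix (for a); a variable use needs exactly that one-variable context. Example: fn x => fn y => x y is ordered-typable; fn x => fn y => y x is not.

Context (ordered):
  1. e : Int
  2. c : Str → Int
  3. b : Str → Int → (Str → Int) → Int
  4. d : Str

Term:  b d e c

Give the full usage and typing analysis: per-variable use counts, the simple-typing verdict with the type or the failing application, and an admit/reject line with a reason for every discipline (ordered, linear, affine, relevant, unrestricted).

counts: e ×1, c ×1, b ×1, d ×1
order of uses: b, d, e, c
typing: the term checks, with type Int
ordered: ✗ — no ordered split (uses run b, d, e, c)
linear: ✓ — e, c, b, d: one use apiece
affine: ✓ — at most one use each (e, c, b, d)
relevant: ✓ — every one of e, c, b, d appears
unrestricted: ✓ — simply typable at Int; W, C, E all held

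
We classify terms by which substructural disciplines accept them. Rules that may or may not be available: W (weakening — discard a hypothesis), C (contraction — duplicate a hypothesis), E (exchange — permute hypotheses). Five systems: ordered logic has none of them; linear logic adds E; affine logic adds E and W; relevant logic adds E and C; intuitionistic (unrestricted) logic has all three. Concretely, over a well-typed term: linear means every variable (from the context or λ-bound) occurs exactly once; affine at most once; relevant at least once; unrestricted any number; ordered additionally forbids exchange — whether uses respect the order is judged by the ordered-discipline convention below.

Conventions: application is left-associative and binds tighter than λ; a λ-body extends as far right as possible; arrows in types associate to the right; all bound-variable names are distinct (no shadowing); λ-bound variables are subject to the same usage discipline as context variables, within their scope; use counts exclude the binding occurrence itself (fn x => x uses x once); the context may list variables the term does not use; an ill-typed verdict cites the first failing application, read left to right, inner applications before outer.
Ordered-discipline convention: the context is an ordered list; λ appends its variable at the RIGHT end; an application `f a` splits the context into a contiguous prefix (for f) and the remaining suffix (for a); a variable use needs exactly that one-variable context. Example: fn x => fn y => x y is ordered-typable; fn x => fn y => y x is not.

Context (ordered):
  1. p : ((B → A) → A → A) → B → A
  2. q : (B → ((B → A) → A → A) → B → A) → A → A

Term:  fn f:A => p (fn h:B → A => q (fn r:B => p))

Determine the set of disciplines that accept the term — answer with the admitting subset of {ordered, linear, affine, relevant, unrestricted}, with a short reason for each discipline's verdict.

accepted by: unrestricted
variable uses: p ×2; q ×1; f (λ-bound) ×0; h (λ-bound) ×0; r (λ-bound) ×0
order of uses: p, q, p
typing: well-typed at A → B → A
ordered: ✗, repeated use of p ×2; needs weakening: f, h, r unused
linear: ✗, repeated use of p ×2; needs weakening: f, h, r unused
affine: ✗, repeated use of p ×2
relevant: ✗, needs weakening: f, h, r unused
unrestricted: ✓, typability at A → B → A is all that's needed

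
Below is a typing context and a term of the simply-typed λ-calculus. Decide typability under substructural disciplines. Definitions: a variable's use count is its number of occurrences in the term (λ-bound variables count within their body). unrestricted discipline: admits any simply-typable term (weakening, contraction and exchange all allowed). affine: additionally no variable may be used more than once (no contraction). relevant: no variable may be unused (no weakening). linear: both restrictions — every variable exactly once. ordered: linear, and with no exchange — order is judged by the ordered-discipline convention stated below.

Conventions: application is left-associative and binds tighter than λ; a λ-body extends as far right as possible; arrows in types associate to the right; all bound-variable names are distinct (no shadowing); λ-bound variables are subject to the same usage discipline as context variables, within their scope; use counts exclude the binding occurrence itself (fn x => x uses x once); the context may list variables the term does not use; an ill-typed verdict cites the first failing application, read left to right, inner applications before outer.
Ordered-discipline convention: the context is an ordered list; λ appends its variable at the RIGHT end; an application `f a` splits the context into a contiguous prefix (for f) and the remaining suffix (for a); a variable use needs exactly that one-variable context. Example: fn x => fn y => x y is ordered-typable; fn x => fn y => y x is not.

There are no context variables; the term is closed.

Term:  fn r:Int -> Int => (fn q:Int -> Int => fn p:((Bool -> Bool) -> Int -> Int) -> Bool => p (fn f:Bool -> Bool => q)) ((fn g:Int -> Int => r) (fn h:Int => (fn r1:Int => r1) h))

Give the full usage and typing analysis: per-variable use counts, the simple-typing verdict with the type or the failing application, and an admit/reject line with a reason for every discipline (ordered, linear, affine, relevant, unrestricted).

usage: r (bound)=1, q (bound)=1, p (bound)=1, f (bound)=0, g (bound)=0, h (bound)=1, r1 (bound)=1
left-to-right use order: p, q, r, r1, h
typing: ✓ — (Int -> Int) -> (((Bool -> Bool) -> Int -> Int) -> Bool) -> Bool
ordered: ✗ — unused: f, g — weakening required
linear: ✗ — unused: f, g — weakening required
affine: ✓ — no duplicate uses among r, q, p, f, g, h, r1
relevant: ✗ — unused: f, g — weakening required
unrestricted: ✓ — typability at (Int -> Int) -> (((Bool -> Bool) -> Int -> Int) -> Bool) -> Bool is all that's needed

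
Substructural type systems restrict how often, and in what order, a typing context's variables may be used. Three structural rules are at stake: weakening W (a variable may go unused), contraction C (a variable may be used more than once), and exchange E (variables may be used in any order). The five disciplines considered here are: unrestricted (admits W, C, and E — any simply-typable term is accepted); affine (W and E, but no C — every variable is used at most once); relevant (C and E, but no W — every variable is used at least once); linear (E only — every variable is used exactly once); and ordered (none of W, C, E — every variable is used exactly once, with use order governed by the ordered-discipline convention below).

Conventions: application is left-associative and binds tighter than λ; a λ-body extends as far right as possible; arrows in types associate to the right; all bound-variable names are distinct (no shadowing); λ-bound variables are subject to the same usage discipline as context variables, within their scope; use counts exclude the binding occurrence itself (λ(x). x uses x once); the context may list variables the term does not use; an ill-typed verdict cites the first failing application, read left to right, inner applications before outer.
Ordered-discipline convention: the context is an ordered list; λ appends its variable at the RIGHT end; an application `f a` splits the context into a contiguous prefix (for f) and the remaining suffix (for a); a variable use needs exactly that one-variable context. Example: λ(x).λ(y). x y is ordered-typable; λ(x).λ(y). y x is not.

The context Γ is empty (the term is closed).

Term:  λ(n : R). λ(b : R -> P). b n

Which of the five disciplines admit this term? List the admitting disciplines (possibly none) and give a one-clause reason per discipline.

admitted in: linear, affine, relevant, unrestricted
counts: n (λ-bound)=1; b (λ-bound)=1
uses in reading order: b, n
typing: well-typed — term : R -> (R -> P) -> P
ordered: ✗ — needs exchange: uses follow b, n
linear: ✓ — each of n, b used exactly once
affine: ✓ — n, b: no repeats, contraction unneeded
relevant: ✓ — at least one use each (n, b)
unrestricted: ✓ — type-checks (R -> (R -> P) -> P) and nothing is barred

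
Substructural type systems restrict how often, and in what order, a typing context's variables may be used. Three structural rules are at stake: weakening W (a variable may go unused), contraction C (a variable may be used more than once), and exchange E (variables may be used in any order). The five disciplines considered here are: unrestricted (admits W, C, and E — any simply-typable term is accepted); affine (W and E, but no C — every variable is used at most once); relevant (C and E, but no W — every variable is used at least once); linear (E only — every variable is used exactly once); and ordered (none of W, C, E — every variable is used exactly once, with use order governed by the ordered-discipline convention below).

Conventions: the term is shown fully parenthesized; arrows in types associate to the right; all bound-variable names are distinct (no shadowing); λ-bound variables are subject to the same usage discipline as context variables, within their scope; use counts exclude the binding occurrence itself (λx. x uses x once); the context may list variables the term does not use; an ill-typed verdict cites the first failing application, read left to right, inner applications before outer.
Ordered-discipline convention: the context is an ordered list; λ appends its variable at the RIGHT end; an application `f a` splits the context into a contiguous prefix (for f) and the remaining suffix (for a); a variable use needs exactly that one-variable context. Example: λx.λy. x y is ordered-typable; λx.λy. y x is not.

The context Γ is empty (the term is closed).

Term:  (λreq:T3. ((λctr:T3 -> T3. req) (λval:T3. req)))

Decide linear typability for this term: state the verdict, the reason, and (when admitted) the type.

no — req ×2 used more than once (contraction); unused: ctr, val — weakening required
variable uses: req (λ-bound): 2×, ctr (λ-bound): 0×, val (λ-bound): 0×
order of uses: req, req
typing: ✓ — T3 -> T3
summary: ordered ✗ | linear ✗ | affine ✗ | relevant ✗ | unrestricted ✓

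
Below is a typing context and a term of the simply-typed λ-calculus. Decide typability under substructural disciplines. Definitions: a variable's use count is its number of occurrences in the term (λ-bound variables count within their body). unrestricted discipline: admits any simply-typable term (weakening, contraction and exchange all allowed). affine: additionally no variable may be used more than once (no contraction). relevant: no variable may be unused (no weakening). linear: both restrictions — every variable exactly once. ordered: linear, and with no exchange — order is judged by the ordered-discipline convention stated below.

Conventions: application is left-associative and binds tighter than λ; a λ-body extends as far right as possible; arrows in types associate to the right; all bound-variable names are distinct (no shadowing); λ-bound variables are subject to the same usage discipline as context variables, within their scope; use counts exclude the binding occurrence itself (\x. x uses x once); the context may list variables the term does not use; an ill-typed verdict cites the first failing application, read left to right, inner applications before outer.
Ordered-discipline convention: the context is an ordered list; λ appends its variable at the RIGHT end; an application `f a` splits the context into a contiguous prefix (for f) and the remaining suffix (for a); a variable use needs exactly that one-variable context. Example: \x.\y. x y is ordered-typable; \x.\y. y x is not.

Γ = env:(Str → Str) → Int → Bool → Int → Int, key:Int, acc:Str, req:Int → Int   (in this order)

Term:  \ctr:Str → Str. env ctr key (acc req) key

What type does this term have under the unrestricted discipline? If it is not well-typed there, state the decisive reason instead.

not well-typed under unrestricted — the type mismatch rejects it
use counts: env=1; key=2; acc=1; req=1; ctr [bound]=1
left-to-right use order: env, ctr, key, acc, req, key
typing: ill-typed: non-arrow in function slot: Str
summary: ordered ✗ | linear ✗ | affine ✗ | relevant ✗ | unrestricted ✗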